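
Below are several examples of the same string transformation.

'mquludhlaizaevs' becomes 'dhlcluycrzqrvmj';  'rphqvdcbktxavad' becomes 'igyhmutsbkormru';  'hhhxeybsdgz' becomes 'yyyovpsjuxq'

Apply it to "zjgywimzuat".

The pattern: shift every letter 9 places backward in the alphabet (wrapping around).
On "zjgywimzuat" that produces "qaxpnzdqlrk".

qaxpnzdqlrk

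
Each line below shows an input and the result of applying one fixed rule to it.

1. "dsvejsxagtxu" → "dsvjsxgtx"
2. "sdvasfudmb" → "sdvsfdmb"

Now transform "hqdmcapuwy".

hqdmcpwy

What's happening: remove every vowel.
Doing the same to "hqdmcapuwy": "hqdmcpwy".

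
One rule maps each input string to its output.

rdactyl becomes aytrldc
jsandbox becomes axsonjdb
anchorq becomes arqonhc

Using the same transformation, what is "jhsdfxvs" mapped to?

dxvssjhf

Rule — sort the characters into reverse alphabetical order, then move the last character to the front.
For "jhsdfxvs", step one produces "xvssjhfd"; step two turns that into "dxvssjhf".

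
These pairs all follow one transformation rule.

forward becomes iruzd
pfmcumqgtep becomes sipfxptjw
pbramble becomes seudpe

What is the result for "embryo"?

hpeu

The pattern: delete the last 2 characters, then shift every letter 3 places forward in the alphabet (wrapping around).
Starting from "embryo": after the first operation, "embr"; after the second, "hpeu".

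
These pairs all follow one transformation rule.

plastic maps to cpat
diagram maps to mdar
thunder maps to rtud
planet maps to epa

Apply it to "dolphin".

The transformation: keep every other character starting from the first (positions 1st, 3rd, 5th, ...), then move the last character to the front.
For "dolphin", step one produces "dlhn"; step two turns that into "ndlh".

ndlh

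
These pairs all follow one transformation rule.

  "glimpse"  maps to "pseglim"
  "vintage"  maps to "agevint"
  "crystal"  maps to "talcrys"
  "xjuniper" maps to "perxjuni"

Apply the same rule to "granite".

itegran

The pattern: move the last 3 characters to the front (rotate right by 3).
"granite" → "itegran".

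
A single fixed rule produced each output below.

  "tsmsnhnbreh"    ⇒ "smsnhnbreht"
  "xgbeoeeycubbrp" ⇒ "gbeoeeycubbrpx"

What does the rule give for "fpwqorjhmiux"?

pwqorjhmiuxf

What's happening: move the first character to the end.
For "fpwqorjhmiux" the result is "pwqorjhmiuxf".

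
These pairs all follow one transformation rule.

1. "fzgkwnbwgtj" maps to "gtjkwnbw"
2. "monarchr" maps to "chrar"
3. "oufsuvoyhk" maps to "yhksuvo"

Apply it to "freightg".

Looking at the pairs, the operation is to delete the first 3 characters, then move the last 3 characters to the front (rotate right by 3).
Applying both steps to "freightg": "ightg", then "htgig".

htgig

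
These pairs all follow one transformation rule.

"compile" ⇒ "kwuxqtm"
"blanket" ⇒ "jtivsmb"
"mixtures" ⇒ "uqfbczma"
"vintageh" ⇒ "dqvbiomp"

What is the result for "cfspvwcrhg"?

Each output is the input with this applied: shift every letter 8 places forward in the alphabet (wrapping around).
Doing the same to "cfspvwcrhg": "knaxdekzpo".

knaxdekzpo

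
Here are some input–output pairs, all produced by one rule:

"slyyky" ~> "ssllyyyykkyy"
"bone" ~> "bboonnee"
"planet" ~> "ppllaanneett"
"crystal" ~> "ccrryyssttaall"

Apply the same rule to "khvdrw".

kkhhvvddrrww

Rule — double every character.
Applying that to "khvdrw" gives "kkhhvvddrrww".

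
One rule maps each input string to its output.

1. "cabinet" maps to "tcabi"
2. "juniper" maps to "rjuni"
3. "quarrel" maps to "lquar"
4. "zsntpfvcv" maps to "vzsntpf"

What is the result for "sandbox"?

The rule is to move the last 3 characters to the front (rotate right by 3), then delete the first 2 characters.
For "sandbox", step one produces "boxsand"; step two turns that into "xsand".

xsand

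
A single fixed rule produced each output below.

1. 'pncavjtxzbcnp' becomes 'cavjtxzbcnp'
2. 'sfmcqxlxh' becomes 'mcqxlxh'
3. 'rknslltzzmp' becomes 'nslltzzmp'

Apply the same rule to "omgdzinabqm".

gdzinabqm

Each output is the input with this applied: delete the first 2 characters.
"omgdzinabqm" → "gdzinabqm".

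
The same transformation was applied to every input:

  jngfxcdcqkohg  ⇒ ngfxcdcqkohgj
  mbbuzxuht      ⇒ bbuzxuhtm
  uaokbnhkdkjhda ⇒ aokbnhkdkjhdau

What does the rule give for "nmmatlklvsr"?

Looking at the pairs, the operation is to move the first character to the end.
"nmmatlklvsr" → "mmatlklvsrn".

mmatlklvsrn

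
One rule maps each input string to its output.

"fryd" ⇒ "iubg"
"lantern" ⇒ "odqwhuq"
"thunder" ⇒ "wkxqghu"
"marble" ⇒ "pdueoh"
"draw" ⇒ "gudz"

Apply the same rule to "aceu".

dfhx

The transformation: shift every letter 3 places forward in the alphabet (wrapping around).
For "aceu" the result is "dfhx".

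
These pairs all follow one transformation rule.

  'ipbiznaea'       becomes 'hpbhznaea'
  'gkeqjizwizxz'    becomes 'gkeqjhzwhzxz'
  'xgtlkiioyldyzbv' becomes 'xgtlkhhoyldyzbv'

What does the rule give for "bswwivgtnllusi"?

bswwhvgtnllush

Rule — replace every "i" with "h".
Applying that to "bswwivgtnllusi" gives "bswwhvgtnllush".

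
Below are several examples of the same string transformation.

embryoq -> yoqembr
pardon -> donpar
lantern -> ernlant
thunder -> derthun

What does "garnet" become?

netgar

The transformation: move the last 3 characters to the front (rotate right by 3).
So "garnet" becomes "netgar".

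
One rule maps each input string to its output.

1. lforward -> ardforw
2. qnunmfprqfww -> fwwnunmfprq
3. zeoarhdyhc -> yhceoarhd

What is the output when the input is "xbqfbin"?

binbqf

The transformation: delete the first character, then move the last 3 characters to the front (rotate right by 3).
For "xbqfbin", step one produces "bqfbin"; step two turns that into "binbqf".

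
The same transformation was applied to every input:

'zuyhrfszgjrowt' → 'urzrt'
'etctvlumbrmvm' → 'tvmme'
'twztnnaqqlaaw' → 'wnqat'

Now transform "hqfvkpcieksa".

The transformation: move the first character to the end, then keep one character in every 3, starting at position 1 (positions 1st, 4th, 7th, ...).
"hqfvkpcieksa" → "qfvkpcieksah" → "qkis".
(Check on "twztnnaqqlaaw": → "wztnnaqqlaawt" → "wnqat" ✓)

qkis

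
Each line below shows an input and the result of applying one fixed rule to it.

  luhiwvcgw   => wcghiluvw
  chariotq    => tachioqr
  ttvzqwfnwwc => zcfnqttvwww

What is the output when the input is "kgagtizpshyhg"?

Rule — sort the characters into alphabetical order, then move the last character to the front.
On "kgagtizpshyhg": the first step gives "aggghhikpstyz", and the second then gives "zaggghhikpsty".
(Check on "luhiwvcgw": → "cghiluvww" → "wcghiluvw" ✓)

zaggghhikpsty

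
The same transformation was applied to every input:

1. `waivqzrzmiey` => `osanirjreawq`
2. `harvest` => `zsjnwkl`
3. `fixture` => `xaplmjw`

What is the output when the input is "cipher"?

uahzwj

Each output is the input with this applied: shift every letter 8 places backward in the alphabet (wrapping around).
So "cipher" becomes "uahzwj".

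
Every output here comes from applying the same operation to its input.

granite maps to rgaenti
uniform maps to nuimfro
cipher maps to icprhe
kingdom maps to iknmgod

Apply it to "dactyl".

In each case the input is transformed by: move the first character to the end, then take characters alternately from the front and the back (1st, last, 2nd, 2nd-last, ...).
On "dactyl": the first step gives "actyld", and the second then gives "adclty".

adclty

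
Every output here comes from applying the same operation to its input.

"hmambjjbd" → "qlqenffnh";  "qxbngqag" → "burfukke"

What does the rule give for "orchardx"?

What's happening: shift every letter 4 places forward in the alphabet (wrapping around), then swap each adjacent pair of characters (1↔2, 3↔4, ...).
On "orchardx": the first step gives "svglevhb", and the second then gives "vslgvebh".

vslgvebh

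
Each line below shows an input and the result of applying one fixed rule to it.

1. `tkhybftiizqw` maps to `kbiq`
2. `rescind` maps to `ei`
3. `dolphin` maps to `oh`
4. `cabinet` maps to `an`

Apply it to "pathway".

aw

Rule — keep one character in every 3, starting at position 2 (positions 2nd, 5th, 8th, ...).
On "pathway" that produces "aw".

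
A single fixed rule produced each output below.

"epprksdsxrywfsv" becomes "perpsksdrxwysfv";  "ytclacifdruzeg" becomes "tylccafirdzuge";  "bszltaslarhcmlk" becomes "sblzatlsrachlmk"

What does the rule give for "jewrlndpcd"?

In each case the input is transformed by: swap each adjacent pair of characters (1↔2, 3↔4, ...).
Doing the same to "jewrlndpcd": "ejrwnlpddc".

ejrwnlpddc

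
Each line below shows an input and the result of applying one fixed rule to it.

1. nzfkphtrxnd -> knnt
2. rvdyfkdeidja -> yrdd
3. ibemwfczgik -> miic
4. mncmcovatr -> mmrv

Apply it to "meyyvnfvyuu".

ymuf

The transformation: keep one character in every 3, starting at position 1 (positions 1st, 4th, 7th, ...), then swap each adjacent pair of characters (1↔2, 3↔4, ...).
On "meyyvnfvyuu": the first step gives "myfu", and the second then gives "ymuf".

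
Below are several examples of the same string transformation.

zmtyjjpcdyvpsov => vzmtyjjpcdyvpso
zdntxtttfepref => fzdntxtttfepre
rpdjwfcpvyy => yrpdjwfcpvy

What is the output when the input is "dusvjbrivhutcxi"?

The pattern: move the last character to the front.
On "dusvjbrivhutcxi" that produces "idusvjbrivhutcx".

idusvjbrivhutcx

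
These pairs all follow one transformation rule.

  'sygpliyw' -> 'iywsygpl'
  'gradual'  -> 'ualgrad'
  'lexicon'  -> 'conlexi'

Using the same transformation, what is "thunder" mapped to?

The transformation: move the last 3 characters to the front (rotate right by 3).
For "thunder" the result is "derthun".

derthun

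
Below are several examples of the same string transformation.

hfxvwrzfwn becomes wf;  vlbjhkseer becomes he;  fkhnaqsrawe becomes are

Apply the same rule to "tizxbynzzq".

bz

Rule — delete the first 3 characters, then keep one character in every 3, starting at position 2 (positions 2nd, 5th, 8th, ...).
Applying both steps to "tizxbynzzq": "xbynzzq", then "bz".
(Check on "vlbjhkseer": → "jhkseer" → "he" ✓)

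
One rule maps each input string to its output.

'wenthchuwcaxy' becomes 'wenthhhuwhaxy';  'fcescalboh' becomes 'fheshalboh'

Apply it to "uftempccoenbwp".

uftemphhoenbwp

Each output is the input with this applied: replace every "c" with "h".
Doing the same to "uftempccoenbwp": "uftemphhoenbwp".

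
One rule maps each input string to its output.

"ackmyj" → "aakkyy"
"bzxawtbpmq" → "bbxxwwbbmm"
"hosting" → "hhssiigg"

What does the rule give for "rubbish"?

rrbbiihh

Rule — keep every other character starting from the first (positions 1st, 3rd, 5th, ...), then double every character.
"rubbish" → "rbih" → "rrbbiihh".
(Check on "bzxawtbpmq": → "bxwbm" → "bbxxwwbbmm" ✓)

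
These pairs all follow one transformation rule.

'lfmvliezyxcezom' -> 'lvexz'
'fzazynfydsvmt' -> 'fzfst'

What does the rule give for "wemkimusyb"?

wkub

Each output is the input with this applied: keep one character in every 3, starting at position 1 (positions 1st, 4th, 7th, ...).
Doing the same to "wemkimusyb": "wkub".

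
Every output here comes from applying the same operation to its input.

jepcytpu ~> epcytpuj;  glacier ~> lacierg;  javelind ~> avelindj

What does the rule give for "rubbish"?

Rule — move the first character to the end.
So "rubbish" becomes "ubbishr".

ubbishr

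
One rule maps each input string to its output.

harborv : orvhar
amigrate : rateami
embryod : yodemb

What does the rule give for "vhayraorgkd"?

raorgkdvha

The pattern: move the first 3 characters to the end (rotate left by 3), then delete the first character.
Starting from "vhayraorgkd": after the first operation, "yraorgkdvha"; after the second, "raorgkdvha".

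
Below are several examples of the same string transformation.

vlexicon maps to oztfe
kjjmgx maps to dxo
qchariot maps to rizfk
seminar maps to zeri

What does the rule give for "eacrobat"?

ifsrk

Rule — shift every letter 9 places backward in the alphabet (wrapping around), then delete the first 3 characters.
For "eacrobat", step one produces "vrtifsrk"; step two turns that into "ifsrk".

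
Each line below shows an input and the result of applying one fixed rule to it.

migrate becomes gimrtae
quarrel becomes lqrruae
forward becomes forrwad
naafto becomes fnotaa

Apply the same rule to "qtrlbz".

The rule is to sort the characters into alphabetical order, then move the first 2 characters to the end (rotate left by 2).
Doing the same to "qtrlbz": "qrtzbl".

qrtzbl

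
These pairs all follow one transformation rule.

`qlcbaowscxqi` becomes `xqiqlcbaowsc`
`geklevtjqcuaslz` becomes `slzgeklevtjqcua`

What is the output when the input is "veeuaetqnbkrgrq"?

grqveeuaetqnbkr

The pattern: move the last 3 characters to the front (rotate right by 3).
For "veeuaetqnbkrgrq" the result is "grqveeuaetqnbkr".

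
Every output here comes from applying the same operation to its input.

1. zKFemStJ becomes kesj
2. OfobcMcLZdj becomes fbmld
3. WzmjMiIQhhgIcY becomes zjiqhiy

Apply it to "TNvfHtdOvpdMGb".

nftopmb

The rule is to keep every other character starting from the second (positions 2nd, 4th, 6th, ...), then convert every letter to lowercase.
For "TNvfHtdOvpdMGb", step one produces "NftOpMb"; step two turns that into "nftopmb".
(Check on "WzmjMiIQhhgIcY": → "zjiQhIY" → "zjiqhiy" ✓)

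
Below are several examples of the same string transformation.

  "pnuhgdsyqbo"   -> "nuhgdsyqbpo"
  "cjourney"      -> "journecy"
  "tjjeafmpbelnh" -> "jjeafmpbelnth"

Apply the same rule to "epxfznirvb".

What's happening: swap the first and last characters, then move the first character to the end.
Working it through for "epxfznirvb": intermediate "bpxfznirve", final "pxfznirveb".
(Check on "pnuhgdsyqbo": → "onuhgdsyqbp" → "nuhgdsyqbpo" ✓)

pxfznirveb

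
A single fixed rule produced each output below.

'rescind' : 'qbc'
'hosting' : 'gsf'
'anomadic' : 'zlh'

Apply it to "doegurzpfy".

The rule is to shift every letter 1 place backward in the alphabet (wrapping around), then keep one character in every 3, starting at position 1 (positions 1st, 4th, 7th, ...).
On "doegurzpfy": the first step gives "cndftqyoex", and the second then gives "cfyx".
(Check on "anomadic": → "zmnlzchb" → "zlh" ✓)

cfyx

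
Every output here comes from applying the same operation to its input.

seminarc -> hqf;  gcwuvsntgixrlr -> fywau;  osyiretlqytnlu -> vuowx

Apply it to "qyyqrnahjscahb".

Each output is the input with this applied: shift every letter 3 places forward in the alphabet (wrapping around), then keep one character in every 3, starting at position 2 (positions 2nd, 5th, 8th, ...).
Starting from "qyyqrnahjscahb": after the first operation, "tbbtuqdkmvfdke"; after the second, "bukfe".

bukfe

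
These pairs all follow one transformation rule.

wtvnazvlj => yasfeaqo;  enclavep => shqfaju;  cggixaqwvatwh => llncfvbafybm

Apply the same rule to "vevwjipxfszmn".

The rule is to delete the first character, then shift every letter 5 places forward in the alphabet (wrapping around).
For "vevwjipxfszmn", step one produces "evwjipxfszmn"; step two turns that into "jabonuckxers".

jabonuckxers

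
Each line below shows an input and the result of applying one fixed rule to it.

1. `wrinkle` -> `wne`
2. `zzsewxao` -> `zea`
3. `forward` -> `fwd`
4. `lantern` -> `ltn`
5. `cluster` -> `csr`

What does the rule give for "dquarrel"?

dae

The rule is to keep one character in every 3, starting at position 1 (positions 1st, 4th, 7th, ...).
Applying that to "dquarrel" gives "dae".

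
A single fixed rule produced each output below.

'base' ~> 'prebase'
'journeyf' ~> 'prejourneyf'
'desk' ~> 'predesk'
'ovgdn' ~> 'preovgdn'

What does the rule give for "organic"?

preorganic

Looking at the pairs, the operation is to prepend "pre".
"organic" → "preorganic".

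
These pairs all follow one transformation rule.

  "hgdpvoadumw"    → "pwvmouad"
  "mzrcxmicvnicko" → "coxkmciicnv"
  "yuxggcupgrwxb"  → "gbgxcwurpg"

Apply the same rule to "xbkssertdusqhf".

Each output is the input with this applied: delete the first 3 characters, then take characters alternately from the front and the back (1st, last, 2nd, 2nd-last, ...).
On "xbkssertdusqhf": the first step gives "ssertdusqhf", and the second then gives "sfsheqrstud".
(Check on "mzrcxmicvnicko": → "cxmicvnicko" → "coxkmciicnv" ✓)

sfsheqrstud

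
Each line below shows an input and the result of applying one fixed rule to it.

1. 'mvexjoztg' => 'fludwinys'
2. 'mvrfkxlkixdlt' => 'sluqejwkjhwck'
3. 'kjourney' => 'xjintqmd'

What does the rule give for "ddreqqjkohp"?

The pattern: shift every letter 1 place backward in the alphabet (wrapping around), then move the last character to the front.
For "ddreqqjkohp" the result is "occqdppijng".

occqdppijng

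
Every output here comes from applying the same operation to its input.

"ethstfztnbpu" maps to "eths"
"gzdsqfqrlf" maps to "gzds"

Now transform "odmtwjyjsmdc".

odmt

What's happening: keep only the first 4 characters.
Applying that to "odmtwjyjsmdc" gives "odmt".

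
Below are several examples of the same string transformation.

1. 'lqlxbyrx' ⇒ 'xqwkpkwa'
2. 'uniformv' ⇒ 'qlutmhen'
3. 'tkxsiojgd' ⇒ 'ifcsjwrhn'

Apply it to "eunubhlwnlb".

mkadtmtagkv

The rule is to move the last 3 characters to the front (rotate right by 3), then shift every letter 1 place backward in the alphabet (wrapping around).
"eunubhlwnlb" → "mkadtmtagkv".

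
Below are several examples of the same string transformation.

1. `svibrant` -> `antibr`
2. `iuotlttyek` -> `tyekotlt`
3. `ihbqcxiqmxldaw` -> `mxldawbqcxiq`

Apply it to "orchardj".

Rule — delete the first 2 characters, then swap the front and back halves of the string.
Working it through for "orchardj": intermediate "chardj", final "rdjcha".

rdjcha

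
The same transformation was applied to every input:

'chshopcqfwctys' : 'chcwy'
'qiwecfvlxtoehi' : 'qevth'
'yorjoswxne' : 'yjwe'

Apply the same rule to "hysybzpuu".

hyp

The rule is to keep one character in every 3, starting at position 1 (positions 1st, 4th, 7th, ...).
On "hysybzpuu" that produces "hyp".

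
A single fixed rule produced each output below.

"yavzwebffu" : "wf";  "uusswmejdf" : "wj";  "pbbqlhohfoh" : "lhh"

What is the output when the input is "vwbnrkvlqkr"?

Looking at the pairs, the operation is to delete the first 3 characters, then keep one character in every 3, starting at position 2 (positions 2nd, 5th, 8th, ...).
For "vwbnrkvlqkr", step one produces "nrkvlqkr"; step two turns that into "rlr".

rlr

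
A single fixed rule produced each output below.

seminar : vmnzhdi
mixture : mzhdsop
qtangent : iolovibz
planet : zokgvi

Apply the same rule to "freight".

The rule is to move the last 2 characters to the front (rotate right by 2), then shift every letter 5 places backward in the alphabet (wrapping around).
On "freight": the first step gives "htfreig", and the second then gives "coamzdb".

coamzdb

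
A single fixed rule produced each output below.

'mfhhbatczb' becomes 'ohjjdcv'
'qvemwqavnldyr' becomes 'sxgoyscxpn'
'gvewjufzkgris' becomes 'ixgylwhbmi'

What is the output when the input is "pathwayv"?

rcvjy

Rule — delete the last 3 characters, then shift every letter 2 places forward in the alphabet (wrapping around).
Doing the same to "pathwayv": "rcvjy".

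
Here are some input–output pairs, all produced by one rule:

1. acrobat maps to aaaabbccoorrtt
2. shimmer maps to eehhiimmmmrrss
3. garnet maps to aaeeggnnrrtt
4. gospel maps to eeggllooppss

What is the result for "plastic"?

aacciillppsstt

The pattern: double every character, then sort the characters into alphabetical order.
On "plastic": the first step gives "ppllaassttiicc", and the second then gives "aacciillppsstt".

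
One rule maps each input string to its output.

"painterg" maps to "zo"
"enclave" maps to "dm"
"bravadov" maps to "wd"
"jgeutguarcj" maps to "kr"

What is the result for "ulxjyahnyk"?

In each case the input is transformed by: shift every letter 8 places forward in the alphabet (wrapping around), then keep only the last 2 characters.
Doing the same to "ulxjyahnyk": "gs".
(Check on "bravadov": → "jzidilwd" → "wd" ✓)

gs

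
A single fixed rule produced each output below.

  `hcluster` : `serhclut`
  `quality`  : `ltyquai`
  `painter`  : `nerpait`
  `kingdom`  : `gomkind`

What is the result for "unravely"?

vlyunrae

The pattern: move the last 3 characters to the front (rotate right by 3), then swap the first and last characters.
"unravely" → "elyunrav" → "vlyunrae".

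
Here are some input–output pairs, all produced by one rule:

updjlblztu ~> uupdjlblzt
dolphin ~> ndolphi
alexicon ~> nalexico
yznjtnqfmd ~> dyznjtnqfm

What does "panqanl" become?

lpanqan

Each output is the input with this applied: move the last character to the front.
On "panqanl" that produces "lpanqan".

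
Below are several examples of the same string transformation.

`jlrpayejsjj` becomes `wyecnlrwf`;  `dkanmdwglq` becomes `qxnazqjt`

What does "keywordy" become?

The transformation: shift every letter 13 places forward in the alphabet (wrapping around) — i.e. ROT13, then delete the last 2 characters.
Applying that to "keywordy" gives "xrljbe".
(Check on "jlrpayejsjj": → "wyecnlrwfww" → "wyecnlrwf" ✓)

xrljbe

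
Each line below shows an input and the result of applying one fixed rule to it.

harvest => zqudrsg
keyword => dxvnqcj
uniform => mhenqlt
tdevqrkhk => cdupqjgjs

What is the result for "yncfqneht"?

The rule is to move the first character to the end, then shift every letter 1 place backward in the alphabet (wrapping around).
Applying both steps to "yncfqneht": "ncfqnehty", then "mbepmdgsx".

mbepmdgsx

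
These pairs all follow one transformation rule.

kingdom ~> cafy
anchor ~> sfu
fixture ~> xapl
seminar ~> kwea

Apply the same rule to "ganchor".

ysfu

The rule is to shift every letter 8 places backward in the alphabet (wrapping around), then delete the last 3 characters.
Applying both steps to "ganchor": "ysfuzgj", then "ysfu".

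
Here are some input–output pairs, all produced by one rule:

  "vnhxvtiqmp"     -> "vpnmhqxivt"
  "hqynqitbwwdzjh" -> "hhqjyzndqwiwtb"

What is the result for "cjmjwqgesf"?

cfjsmejgwq

Looking at the pairs, the operation is to take characters alternately from the front and the back (1st, last, 2nd, 2nd-last, ...).
Doing the same to "cjmjwqgesf": "cfjsmejgwq".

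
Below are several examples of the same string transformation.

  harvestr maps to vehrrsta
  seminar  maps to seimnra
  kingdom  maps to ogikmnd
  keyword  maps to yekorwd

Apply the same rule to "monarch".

Looking at the pairs, the operation is to sort the characters into alphabetical order, then swap the first and last characters.
"monarch" → "achmnor" → "rchmnoa".
(Check on "seminar": → "aeimnrs" → "seimnra" ✓)

rchmnoa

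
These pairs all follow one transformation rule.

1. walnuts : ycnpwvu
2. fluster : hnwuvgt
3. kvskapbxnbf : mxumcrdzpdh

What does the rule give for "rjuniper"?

Each output is the input with this applied: shift every letter 2 places forward in the alphabet (wrapping around).
Applying that to "rjuniper" gives "tlwpkrgt".

tlwpkrgt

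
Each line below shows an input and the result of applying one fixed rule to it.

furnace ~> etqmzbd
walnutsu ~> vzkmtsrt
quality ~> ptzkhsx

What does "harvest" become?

gzqudrs

In each case the input is transformed by: shift every letter 1 place backward in the alphabet (wrapping around).
On "harvest" that produces "gzqudrs".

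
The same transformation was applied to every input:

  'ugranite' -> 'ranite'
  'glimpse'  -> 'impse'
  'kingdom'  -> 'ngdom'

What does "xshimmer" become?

himmer

The pattern: delete the first 2 characters.
So "xshimmer" becomes "himmer".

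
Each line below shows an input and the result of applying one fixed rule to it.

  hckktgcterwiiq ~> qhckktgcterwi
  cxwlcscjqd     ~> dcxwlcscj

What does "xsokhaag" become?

gxsokha

Looking at the pairs, the operation is to move the last 2 characters to the front (rotate right by 2), then delete the first character.
For "xsokhaag", step one produces "agxsokha"; step two turns that into "gxsokha".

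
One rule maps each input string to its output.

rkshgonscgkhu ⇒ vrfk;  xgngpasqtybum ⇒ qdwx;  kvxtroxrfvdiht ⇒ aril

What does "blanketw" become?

Rule — shift every letter 3 places forward in the alphabet (wrapping around), then keep one character in every 3, starting at position 3 (positions 3rd, 6th, 9th, ...).
Applying both steps to "blanketw": "eodqnhwz", then "dh".

dh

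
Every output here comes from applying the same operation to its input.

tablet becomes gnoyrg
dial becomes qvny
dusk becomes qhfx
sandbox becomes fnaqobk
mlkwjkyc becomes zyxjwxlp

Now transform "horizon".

The transformation: shift every letter 13 places forward in the alphabet (wrapping around) — i.e. ROT13.
So "horizon" becomes "ubevmba".

ubevmba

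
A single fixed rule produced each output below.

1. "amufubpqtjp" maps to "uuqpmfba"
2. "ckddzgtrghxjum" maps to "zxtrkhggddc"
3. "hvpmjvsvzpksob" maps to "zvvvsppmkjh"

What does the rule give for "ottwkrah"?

wttok

The transformation: delete the last 3 characters, then sort the characters into reverse alphabetical order.
"ottwkrah" → "ottwk" → "wttok".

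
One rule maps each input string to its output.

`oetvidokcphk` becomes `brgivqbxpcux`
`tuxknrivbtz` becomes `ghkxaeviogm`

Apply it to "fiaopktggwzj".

svnbcxgttjmw

The transformation: shift every letter 13 places forward in the alphabet (wrapping around) — i.e. ROT13.
Doing the same to "fiaopktggwzj": "svnbcxgttjmw".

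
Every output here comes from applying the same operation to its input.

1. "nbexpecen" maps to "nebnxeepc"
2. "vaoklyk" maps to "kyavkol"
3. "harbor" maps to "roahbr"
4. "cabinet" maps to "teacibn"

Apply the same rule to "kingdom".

moikgnd

The pattern: move the last 2 characters to the front (rotate right by 2), then swap each adjacent pair of characters (1↔2, 3↔4, ...).
For "kingdom" the result is "moikgnd".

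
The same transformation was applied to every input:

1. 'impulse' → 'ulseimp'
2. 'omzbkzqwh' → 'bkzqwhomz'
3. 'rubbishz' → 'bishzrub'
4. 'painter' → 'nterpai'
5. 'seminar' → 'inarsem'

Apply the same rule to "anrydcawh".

ydcawhanr

In each case the input is transformed by: move the first 3 characters to the end (rotate left by 3).
For "anrydcawh" the result is "ydcawhanr".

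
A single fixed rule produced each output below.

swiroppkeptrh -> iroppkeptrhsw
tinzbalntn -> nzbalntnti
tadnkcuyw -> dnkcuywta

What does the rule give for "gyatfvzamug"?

The rule is to move the first 2 characters to the end (rotate left by 2).
On "gyatfvzamug" that produces "atfvzamuggy".

atfvzamuggy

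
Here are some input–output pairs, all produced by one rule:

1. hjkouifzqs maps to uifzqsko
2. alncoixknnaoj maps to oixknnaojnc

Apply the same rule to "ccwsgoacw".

Each output is the input with this applied: delete the first 2 characters, then move the first 2 characters to the end (rotate left by 2).
Starting from "ccwsgoacw": after the first operation, "wsgoacw"; after the second, "goacwws".

goacwws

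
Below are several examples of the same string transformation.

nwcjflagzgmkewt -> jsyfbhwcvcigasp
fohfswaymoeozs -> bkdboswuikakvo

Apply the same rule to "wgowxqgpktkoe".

sckstmclgpgka

The pattern: shift every letter 4 places backward in the alphabet (wrapping around).
Applying that to "wgowxqgpktkoe" gives "sckstmclgpgka".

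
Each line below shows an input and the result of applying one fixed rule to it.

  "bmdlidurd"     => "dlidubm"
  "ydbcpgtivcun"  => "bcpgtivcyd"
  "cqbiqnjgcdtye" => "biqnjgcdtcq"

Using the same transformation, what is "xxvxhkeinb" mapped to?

Looking at the pairs, the operation is to delete the last 2 characters, then move the first 2 characters to the end (rotate left by 2).
Applying that to "xxvxhkeinb" gives "vxhkeixx".

vxhkeixx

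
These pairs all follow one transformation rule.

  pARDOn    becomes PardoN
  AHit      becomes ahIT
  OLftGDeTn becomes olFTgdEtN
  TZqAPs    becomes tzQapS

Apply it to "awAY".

AWay

In each case the input is transformed by: flip the case of every letter.
"awAY" → "AWay".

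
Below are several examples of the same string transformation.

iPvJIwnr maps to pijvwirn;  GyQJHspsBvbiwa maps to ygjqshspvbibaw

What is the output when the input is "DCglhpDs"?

cdlgphsd

Rule — swap each adjacent pair of characters (1↔2, 3↔4, ...), then convert every letter to lowercase.
On "DCglhpDs" that produces "cdlgphsd".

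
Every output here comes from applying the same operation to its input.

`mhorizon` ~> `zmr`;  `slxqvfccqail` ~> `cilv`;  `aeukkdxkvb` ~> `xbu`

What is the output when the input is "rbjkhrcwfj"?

cjj

The rule is to swap the front and back halves of the string, then keep one character in every 3, starting at position 2 (positions 2nd, 5th, 8th, ...).
Working it through for "rbjkhrcwfj": intermediate "rcwfjrbjkh", final "cjj".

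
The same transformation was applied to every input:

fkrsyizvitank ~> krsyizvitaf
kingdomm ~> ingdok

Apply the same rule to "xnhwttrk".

The transformation: delete the last 2 characters, then move the first character to the end.
Applying both steps to "xnhwttrk": "xnhwtt", then "nhwttx".

nhwttx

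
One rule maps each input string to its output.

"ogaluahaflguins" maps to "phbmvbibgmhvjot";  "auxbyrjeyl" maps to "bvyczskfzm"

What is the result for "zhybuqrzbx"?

What's happening: shift every letter 1 place forward in the alphabet (wrapping around).
On "zhybuqrzbx" that produces "aizcvrsacy".

aizcvrsacy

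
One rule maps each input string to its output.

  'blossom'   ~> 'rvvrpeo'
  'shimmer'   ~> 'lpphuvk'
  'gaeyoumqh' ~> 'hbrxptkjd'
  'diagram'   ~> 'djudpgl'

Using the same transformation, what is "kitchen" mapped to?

Rule — shift every letter 3 places forward in the alphabet (wrapping around), then move the first 2 characters to the end (rotate left by 2).
On "kitchen": the first step gives "nlwfkhq", and the second then gives "wfkhqnl".

wfkhqnl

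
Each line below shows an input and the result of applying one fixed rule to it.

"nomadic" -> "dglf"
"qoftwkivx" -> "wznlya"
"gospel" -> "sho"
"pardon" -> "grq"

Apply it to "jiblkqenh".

onthqk

What's happening: delete the first 3 characters, then shift every letter 3 places forward in the alphabet (wrapping around).
Applying both steps to "jiblkqenh": "lkqenh", then "onthqk".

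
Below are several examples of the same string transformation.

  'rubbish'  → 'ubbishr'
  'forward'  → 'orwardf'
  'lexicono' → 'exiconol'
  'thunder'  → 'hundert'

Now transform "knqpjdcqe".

nqpjdcqek

The rule is to move the first character to the end.
"knqpjdcqe" → "nqpjdcqek".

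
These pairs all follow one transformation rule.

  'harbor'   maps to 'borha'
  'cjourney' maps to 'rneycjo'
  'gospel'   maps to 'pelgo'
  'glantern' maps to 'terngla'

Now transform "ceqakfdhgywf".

Looking at the pairs, the operation is to swap the front and back halves of the string, then delete the last character.
For "ceqakfdhgywf", step one produces "dhgywfceqakf"; step two turns that into "dhgywfceqak".

dhgywfceqak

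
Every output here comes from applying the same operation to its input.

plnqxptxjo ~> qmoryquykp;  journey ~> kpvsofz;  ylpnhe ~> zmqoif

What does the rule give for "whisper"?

Rule — shift every letter 1 place forward in the alphabet (wrapping around).
Doing the same to "whisper": "xijtqfs".

xijtqfs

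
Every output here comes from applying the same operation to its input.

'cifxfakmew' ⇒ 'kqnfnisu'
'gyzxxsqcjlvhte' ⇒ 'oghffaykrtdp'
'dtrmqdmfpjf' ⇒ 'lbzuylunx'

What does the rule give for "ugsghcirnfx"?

Looking at the pairs, the operation is to delete the last 2 characters, then shift every letter 8 places forward in the alphabet (wrapping around).
Working it through for "ugsghcirnfx": intermediate "ugsghcirn", final "coaopkqzv".

coaopkqzv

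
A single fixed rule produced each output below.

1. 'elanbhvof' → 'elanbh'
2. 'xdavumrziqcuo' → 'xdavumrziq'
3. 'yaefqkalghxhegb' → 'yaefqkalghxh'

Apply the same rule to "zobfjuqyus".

zobfjuq

The transformation: delete the last 3 characters.
For "zobfjuqyus" the result is "zobfjuq".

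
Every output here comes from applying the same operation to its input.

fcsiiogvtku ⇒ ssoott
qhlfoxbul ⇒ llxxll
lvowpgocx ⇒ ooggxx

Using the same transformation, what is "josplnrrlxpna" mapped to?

ssnnllnn

In each case the input is transformed by: keep one character in every 3, starting at position 3 (positions 3rd, 6th, 9th, ...), then double every character.
Applying both steps to "josplnrrlxpna": "snln", then "ssnnllnn".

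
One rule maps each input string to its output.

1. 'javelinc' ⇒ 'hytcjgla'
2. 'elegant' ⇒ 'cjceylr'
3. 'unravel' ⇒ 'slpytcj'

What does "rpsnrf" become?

Each output is the input with this applied: shift every letter 2 places backward in the alphabet (wrapping around).
"rpsnrf" → "pnqlpd".

pnqlpd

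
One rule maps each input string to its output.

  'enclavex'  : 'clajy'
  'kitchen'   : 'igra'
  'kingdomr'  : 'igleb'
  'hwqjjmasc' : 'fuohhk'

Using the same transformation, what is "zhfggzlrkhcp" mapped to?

In each case the input is transformed by: delete the last 3 characters, then shift every letter 2 places backward in the alphabet (wrapping around).
Applying that to "zhfggzlrkhcp" gives "xfdeexjpi".
(Check on "hwqjjmasc": → "hwqjjm" → "fuohhk" ✓)

xfdeexjpi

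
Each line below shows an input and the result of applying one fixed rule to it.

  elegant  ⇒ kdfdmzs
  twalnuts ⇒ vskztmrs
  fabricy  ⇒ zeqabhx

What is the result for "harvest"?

Each output is the input with this applied: swap each adjacent pair of characters (1↔2, 3↔4, ...), then shift every letter 1 place backward in the alphabet (wrapping around).
On "harvest" that produces "zguqrds".

zguqrds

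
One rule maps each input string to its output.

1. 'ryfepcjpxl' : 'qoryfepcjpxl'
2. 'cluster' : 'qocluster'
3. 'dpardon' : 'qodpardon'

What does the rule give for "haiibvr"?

qohaiibvr

The rule is to prepend "qo".
Applying that to "haiibvr" gives "qohaiibvr".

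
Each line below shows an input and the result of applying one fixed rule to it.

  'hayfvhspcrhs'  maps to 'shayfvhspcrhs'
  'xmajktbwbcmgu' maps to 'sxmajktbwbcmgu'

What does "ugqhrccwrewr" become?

sugqhrccwrewr

Rule — prepend "s".
"ugqhrccwrewr" → "sugqhrccwrewr".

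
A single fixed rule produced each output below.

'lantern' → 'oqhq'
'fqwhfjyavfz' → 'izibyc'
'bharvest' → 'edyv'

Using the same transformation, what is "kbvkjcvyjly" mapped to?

nymymb

Rule — keep every other character starting from the first (positions 1st, 3rd, 5th, ...), then shift every letter 3 places forward in the alphabet (wrapping around).
Applying that to "kbvkjcvyjly" gives "nymymb".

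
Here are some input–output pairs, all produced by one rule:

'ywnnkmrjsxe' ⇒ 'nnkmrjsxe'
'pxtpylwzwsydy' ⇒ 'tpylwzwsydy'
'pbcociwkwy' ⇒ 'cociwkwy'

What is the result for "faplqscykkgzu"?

plqscykkgzu

Looking at the pairs, the operation is to delete the first 2 characters.
"faplqscykkgzu" → "plqscykkgzu".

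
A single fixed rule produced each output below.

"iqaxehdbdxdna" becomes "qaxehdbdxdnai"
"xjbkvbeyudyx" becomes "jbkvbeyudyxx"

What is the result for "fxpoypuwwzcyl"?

xpoypuwwzcylf

Rule — move the first character to the end.
So "fxpoypuwwzcyl" becomes "xpoypuwwzcylf".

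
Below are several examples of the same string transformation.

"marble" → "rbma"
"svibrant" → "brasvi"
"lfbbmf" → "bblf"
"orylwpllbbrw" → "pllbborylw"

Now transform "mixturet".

Each output is the input with this applied: delete the last 2 characters, then swap the front and back halves of the string.
Working it through for "mixturet": intermediate "mixtur", final "turmix".

turmix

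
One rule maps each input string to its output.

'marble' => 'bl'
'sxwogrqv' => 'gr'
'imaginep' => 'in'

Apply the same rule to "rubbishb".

In each case the input is transformed by: swap the front and back halves of the string, then keep only the first 2 characters.
On "rubbishb": the first step gives "ishbrubb", and the second then gives "is".

is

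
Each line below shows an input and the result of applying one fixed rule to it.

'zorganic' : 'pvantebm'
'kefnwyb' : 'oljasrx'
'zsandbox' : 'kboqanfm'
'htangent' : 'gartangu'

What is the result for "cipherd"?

qerucvp

Rule — shift every letter 13 places forward in the alphabet (wrapping around) — i.e. ROT13, then reverse the string.
"cipherd" → "pvcureq" → "qerucvp".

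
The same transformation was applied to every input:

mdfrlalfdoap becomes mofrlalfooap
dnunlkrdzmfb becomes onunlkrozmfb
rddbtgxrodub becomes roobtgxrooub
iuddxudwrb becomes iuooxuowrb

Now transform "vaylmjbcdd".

What's happening: replace every "d" with "o".
So "vaylmjbcdd" becomes "vaylmjbcoo".

vaylmjbcoo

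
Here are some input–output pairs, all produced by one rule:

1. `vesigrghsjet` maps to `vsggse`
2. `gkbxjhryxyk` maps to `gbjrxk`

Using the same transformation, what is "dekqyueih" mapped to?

dkyeh

In each case the input is transformed by: keep every other character starting from the first (positions 1st, 3rd, 5th, ...).
On "dekqyueih" that produces "dkyeh".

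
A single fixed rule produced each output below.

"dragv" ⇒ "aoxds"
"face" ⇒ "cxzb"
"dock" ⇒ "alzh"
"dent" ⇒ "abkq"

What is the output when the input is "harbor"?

exoylo

Rule — shift every letter 3 places backward in the alphabet (wrapping around).
On "harbor" that produces "exoylo".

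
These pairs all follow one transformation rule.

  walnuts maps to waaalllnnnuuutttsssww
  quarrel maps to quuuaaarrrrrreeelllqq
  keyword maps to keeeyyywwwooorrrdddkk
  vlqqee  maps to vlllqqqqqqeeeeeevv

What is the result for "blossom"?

blllooossssssooommmbb

The rule is to repeat every character 3 times, then move the first 2 characters to the end (rotate left by 2).
On "blossom" that produces "blllooossssssooommmbb".
(Check on "keyword": → "kkkeeeyyywwwooorrrddd" → "keeeyyywwwooorrrdddkk" ✓)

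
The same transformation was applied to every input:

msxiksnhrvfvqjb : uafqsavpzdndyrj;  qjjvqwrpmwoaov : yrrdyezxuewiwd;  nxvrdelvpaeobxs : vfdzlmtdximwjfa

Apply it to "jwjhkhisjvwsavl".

In each case the input is transformed by: shift every letter 8 places forward in the alphabet (wrapping around).
Applying that to "jwjhkhisjvwsavl" gives "rerpspqardeaidt".

rerpspqardeaidt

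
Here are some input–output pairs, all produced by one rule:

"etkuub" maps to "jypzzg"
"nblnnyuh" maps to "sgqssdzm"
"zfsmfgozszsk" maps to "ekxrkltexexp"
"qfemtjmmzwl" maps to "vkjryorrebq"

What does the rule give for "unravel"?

zswfajq

What's happening: shift every letter 5 places forward in the alphabet (wrapping around).
So "unravel" becomes "zswfajq".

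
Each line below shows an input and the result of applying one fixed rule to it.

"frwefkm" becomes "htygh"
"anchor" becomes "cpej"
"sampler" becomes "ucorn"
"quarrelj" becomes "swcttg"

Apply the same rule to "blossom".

Looking at the pairs, the operation is to delete the last 2 characters, then shift every letter 2 places forward in the alphabet (wrapping around).
On "blossom": the first step gives "bloss", and the second then gives "dnquu".
(Check on "sampler": → "sampl" → "ucorn" ✓)

dnquu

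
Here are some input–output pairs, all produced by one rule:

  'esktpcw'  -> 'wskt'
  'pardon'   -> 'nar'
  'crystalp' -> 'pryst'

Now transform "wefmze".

Rule — swap the first and last characters, then delete the last 3 characters.
On "wefmze": the first step gives "eefmzw", and the second then gives "eef".
(Check on "esktpcw": → "wsktpce" → "wskt" ✓)

eef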